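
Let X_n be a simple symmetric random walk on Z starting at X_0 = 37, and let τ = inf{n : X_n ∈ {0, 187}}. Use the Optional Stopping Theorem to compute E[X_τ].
E[X_τ] = 37

X_n is a martingale and τ is a bounded-mean stopping time (indeed τ is finite a.s. with bounded expectation since the walk is in a bounded region). By the OST, E[X_τ] = E[X_0] = 37. Equivalently: E[X_τ] = 187 · P(hit 187 first) + 0 · P(hit 0 first) = 187 · (37/187) = 37.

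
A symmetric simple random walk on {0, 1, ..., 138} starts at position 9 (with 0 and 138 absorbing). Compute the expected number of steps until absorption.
E[τ | X_0 = 9] = 1161

Let v_k = E[τ | X_0 = k]. Boundary: v_0 = v_138 = 0. Recurrence: v_k = 1 + (v_{k-1} + v_{k+1})/2 for 1 ≤ k ≤ 137. The particular solution to v_k − (v_{k-1} + v_{k+1})/2 = 1 is v_k = −k^2. Adding homogeneous solution A + B k and matching boundaries gives v_k = k (138 − k). Substituting k = 9: v_9 = 9 · 129 = 1161.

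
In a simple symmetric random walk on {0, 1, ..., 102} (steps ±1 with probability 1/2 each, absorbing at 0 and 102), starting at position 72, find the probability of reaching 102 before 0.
P(hit 102 before 0) = 72/102 = 12/17

Let u_k = P(hit 102 before 0 | start at k). Then u_0 = 0, u_102 = 1, and u_k = u_{k-1}/2 + u_{k+1}/2 for 1 ≤ k ≤ 101. This harmonic recurrence is solved by u_k = k/102, giving u_72 = 72/102 = 12/17.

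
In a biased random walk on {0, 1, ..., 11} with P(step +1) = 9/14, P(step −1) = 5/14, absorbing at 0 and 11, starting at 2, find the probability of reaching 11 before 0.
P(hit 11 before 0) = (1 − (5/9)^2) / (1 − (5/9)^11) = 5423886846/7833057871

Let u_k denote P(reach 11 before 0 | start at k). Boundary: u_0 = 0, u_11 = 1. Recurrence: u_k = 9/14·u_{k+1} + 5/14·u_{k-1} for 1 ≤ k ≤ 10. Try u_k = A + B·r^k with r = q/p = (5/14)/(9/14) = 5/9. Substitution satisfies the recurrence; boundary conditions give:
  u_k = (1 − r^k) / (1 − r^N) = (1 − (5/9)^2) / (1 − (5/9)^11) = 5423886846/7833057871.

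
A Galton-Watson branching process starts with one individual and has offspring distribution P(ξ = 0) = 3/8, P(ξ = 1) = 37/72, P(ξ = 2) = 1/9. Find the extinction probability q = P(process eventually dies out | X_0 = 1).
q = 1

Mean offspring μ = 0·3/8 + 1·37/72 + 2·1/9 = 53/72 ≤ 1. For μ ≤ 1 with offspring not concentrated at 1, the Galton-Watson process goes extinct almost surely, so q = 1.
(Algebraic check: The pgf is f(s) = 3/8 + 37/72·s + 1/9·s². The extinction probability q is the smallest fixed point of f in [0, 1]. Setting s = f(s):
  1/9·s² + (37/72 − 1)·s + 3/8 = 0
  1/9·s² − (3/8 + 1/9)·s + 3/8 = 0
which factors as (s − 1)·(1/9·s − 3/8) = 0, giving roots s = 1 and s = (3/8)/(1/9) = 27/8. Since 27/8 ≥ 1, the smallest root in [0, 1] is s = 1.)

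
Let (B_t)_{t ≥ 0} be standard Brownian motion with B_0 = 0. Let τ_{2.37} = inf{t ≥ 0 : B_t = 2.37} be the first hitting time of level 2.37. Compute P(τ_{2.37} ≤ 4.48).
P(τ_{2.37} ≤ 4.48) = 2(1 − Φ(2.37/√4.48)) = 2(1 − Φ(1.1197)) ≈ 0.2628

By the reflection principle for standard BM, P(τ_b ≤ t) = 2 · P(B_t ≥ b). Since B_t ~ N(0, t), P(B_t ≥ 2.37) = 1 − Φ(2.37/√t) = 1 − Φ(2.37/√4.48) = 1 − Φ(1.1197) ≈ 0.13142. Doubling: P(τ_{2.37} ≤ 4.48) ≈ 2 · 0.13142 = 0.26284 ≈ 0.2628.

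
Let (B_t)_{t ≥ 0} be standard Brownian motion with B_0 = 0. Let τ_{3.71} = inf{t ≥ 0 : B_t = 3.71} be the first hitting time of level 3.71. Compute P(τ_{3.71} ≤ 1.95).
P(τ_{3.71} ≤ 1.95) = 2(1 − Φ(3.71/√1.95)) = 2(1 − Φ(2.6568)) ≈ 0.0079

By the reflection principle for standard BM, P(τ_b ≤ t) = 2 · P(B_t ≥ b). Since B_t ~ N(0, t), P(B_t ≥ 3.71) = 1 − Φ(3.71/√t) = 1 − Φ(3.71/√1.95) = 1 − Φ(2.6568) ≈ 0.00394. Doubling: P(τ_{3.71} ≤ 1.95) ≈ 2 · 0.00394 = 0.00788 ≈ 0.0079.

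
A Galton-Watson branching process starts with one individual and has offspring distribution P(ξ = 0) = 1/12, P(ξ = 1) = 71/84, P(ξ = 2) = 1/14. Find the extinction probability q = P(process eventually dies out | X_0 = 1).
q = 1

Mean offspring μ = 0·1/12 + 1·71/84 + 2·1/14 = 83/84 ≤ 1. For μ ≤ 1 with offspring not concentrated at 1, the Galton-Watson process goes extinct almost surely, so q = 1.
(Algebraic check: The pgf is f(s) = 1/12 + 71/84·s + 1/14·s². The extinction probability q is the smallest fixed point of f in [0, 1]. Setting s = f(s):
  1/14·s² + (71/84 − 1)·s + 1/12 = 0
  1/14·s² − (1/12 + 1/14)·s + 1/12 = 0
which factors as (s − 1)·(1/14·s − 1/12) = 0, giving roots s = 1 and s = (1/12)/(1/14) = 7/6. Since 7/6 ≥ 1, the smallest root in [0, 1] is s = 1.)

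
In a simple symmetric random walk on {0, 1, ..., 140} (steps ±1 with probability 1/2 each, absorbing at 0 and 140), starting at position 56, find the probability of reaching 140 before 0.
P(hit 140 before 0) = 56/140 = 2/5

Let u_k = P(hit 140 before 0 | start at k). Then u_0 = 0, u_140 = 1, and u_k = u_{k-1}/2 + u_{k+1}/2 for 1 ≤ k ≤ 139. This harmonic recurrence is solved by u_k = k/140, giving u_56 = 56/140 = 2/5.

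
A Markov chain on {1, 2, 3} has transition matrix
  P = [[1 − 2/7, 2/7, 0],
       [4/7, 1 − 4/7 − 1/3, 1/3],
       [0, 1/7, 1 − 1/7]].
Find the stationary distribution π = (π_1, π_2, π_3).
π = (3/8, 3/16, 7/16)

This is a birth-death chain on three states, which satisfies detailed balance: π_1 · P_{12} = π_2 · P_{21} and π_2 · P_{23} = π_3 · P_{32}.
From π_1 · 2/7 = π_2 · 4/7: π_2/π_1 = (2/7)/(4/7) = 1/2.
From π_2 · 1/3 = π_3 · 1/7: π_3/π_2 = (1/3)/(1/7) = 7/3.
Take π_1 proportional to 1; then unnormalized π = (1, 1/2, 7/6). Normalize by dividing by the sum 8/3:
  π = (3/8, 3/16, 7/16).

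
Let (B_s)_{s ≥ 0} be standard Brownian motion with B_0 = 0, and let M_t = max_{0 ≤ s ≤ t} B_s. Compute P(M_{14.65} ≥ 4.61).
P(M_{14.65} ≥ 4.61) = 2·P(B_{14.65} ≥ 4.61) = 2(1 − Φ(4.61/√14.65)) ≈ 0.2284

By the reflection principle for Brownian motion, P(M_t ≥ a) = 2 · P(B_t ≥ a) for a ≥ 0. Since B_t ~ N(0, t), P(B_t ≥ 4.61) = 1 − Φ(4.61/√t) = 1 − Φ(4.61/√14.65) = 1 − Φ(1.2044). So
  P(M_{14.65} ≥ 4.61) = 2(1 − Φ(1.2044)) ≈ 0.2284.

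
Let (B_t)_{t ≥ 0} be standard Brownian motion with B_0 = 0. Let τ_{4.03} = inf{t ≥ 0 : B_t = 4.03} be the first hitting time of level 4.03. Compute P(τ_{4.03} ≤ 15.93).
P(τ_{4.03} ≤ 15.93) = 2(1 − Φ(4.03/√15.93)) = 2(1 − Φ(1.0097)) ≈ 0.3126

By the reflection principle for standard BM, P(τ_b ≤ t) = 2 · P(B_t ≥ b). Since B_t ~ N(0, t), P(B_t ≥ 4.03) = 1 − Φ(4.03/√t) = 1 − Φ(4.03/√15.93) = 1 − Φ(1.0097) ≈ 0.15632. Doubling: P(τ_{4.03} ≤ 15.93) ≈ 2 · 0.15632 = 0.31264 ≈ 0.3126.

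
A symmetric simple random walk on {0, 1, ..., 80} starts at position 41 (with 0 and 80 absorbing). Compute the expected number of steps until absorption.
E[τ | X_0 = 41] = 1599

Let v_k = E[τ | X_0 = k]. Boundary: v_0 = v_80 = 0. Recurrence: v_k = 1 + (v_{k-1} + v_{k+1})/2 for 1 ≤ k ≤ 79. The particular solution to v_k − (v_{k-1} + v_{k+1})/2 = 1 is v_k = −k^2. Adding homogeneous solution A + B k and matching boundaries gives v_k = k (80 − k). Substituting k = 41: v_41 = 41 · 39 = 1599.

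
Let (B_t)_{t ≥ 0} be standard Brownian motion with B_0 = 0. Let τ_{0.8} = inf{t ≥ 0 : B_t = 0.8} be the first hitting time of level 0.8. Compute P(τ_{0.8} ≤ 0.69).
P(τ_{0.8} ≤ 0.69) = 2(1 − Φ(0.8/√0.69)) = 2(1 − Φ(0.9631)) ≈ 0.3355

By the reflection principle for standard BM, P(τ_b ≤ t) = 2 · P(B_t ≥ b). Since B_t ~ N(0, t), P(B_t ≥ 0.8) = 1 − Φ(0.8/√t) = 1 − Φ(0.8/√0.69) = 1 − Φ(0.9631) ≈ 0.16775. Doubling: P(τ_{0.8} ≤ 0.69) ≈ 2 · 0.16775 = 0.33550 ≈ 0.3355.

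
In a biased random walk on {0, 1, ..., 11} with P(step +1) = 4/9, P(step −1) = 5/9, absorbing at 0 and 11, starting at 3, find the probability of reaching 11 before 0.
P(hit 11 before 0) = (1 − (5/4)^3) / (1 − (5/4)^11) = 3997696/44633821

Let u_k denote P(reach 11 before 0 | start at k). Boundary: u_0 = 0, u_11 = 1. Recurrence: u_k = 4/9·u_{k+1} + 5/9·u_{k-1} for 1 ≤ k ≤ 10. Try u_k = A + B·r^k with r = q/p = (5/9)/(4/9) = 5/4. Substitution satisfies the recurrence; boundary conditions give:
  u_k = (1 − r^k) / (1 − r^N) = (1 − (5/4)^3) / (1 − (5/4)^11) = 3997696/44633821.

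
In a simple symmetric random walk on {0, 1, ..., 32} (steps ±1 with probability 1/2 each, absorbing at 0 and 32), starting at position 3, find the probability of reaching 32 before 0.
P(hit 32 before 0) = 3/32

Let u_k = P(hit 32 before 0 | start at k). Then u_0 = 0, u_32 = 1, and u_k = u_{k-1}/2 + u_{k+1}/2 for 1 ≤ k ≤ 31. This harmonic recurrence is solved by u_k = k/32, giving u_3 = 3/32.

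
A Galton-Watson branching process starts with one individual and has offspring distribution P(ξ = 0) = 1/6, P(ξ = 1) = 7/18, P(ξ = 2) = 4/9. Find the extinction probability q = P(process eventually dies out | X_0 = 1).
q = 3/8

The pgf is f(s) = 1/6 + 7/18·s + 4/9·s². The extinction probability q is the smallest fixed point of f in [0, 1]. Setting s = f(s):
  4/9·s² + (7/18 − 1)·s + 1/6 = 0
  4/9·s² − (1/6 + 4/9)·s + 1/6 = 0
which factors as (s − 1)·(4/9·s − 1/6) = 0, giving roots s = 1 and s = (1/6)/(4/9) = 3/8.
Mean offspring μ = 7/18 + 2·4/9 = 23/18 > 1 (supercritical), so q < 1. The extinction probability is the smaller root: q = (1/6)/(4/9) = 3/8.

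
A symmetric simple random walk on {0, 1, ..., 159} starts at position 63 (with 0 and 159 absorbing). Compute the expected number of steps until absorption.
E[τ | X_0 = 63] = 6048

Let v_k = E[τ | X_0 = k]. Boundary: v_0 = v_159 = 0. Recurrence: v_k = 1 + (v_{k-1} + v_{k+1})/2 for 1 ≤ k ≤ 158. The particular solution to v_k − (v_{k-1} + v_{k+1})/2 = 1 is v_k = −k^2. Adding homogeneous solution A + B k and matching boundaries gives v_k = k (159 − k). Substituting k = 63: v_63 = 63 · 96 = 6048.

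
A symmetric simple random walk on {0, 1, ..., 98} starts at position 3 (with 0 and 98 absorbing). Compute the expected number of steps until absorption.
E[τ | X_0 = 3] = 285

Let v_k = E[τ | X_0 = k]. Boundary: v_0 = v_98 = 0. Recurrence: v_k = 1 + (v_{k-1} + v_{k+1})/2 for 1 ≤ k ≤ 97. The particular solution to v_k − (v_{k-1} + v_{k+1})/2 = 1 is v_k = −k^2. Adding homogeneous solution A + B k and matching boundaries gives v_k = k (98 − k). Substituting k = 3: v_3 = 3 · 95 = 285.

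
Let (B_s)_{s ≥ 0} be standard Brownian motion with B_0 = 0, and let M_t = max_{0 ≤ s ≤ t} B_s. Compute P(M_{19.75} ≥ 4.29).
P(M_{19.75} ≥ 4.29) = 2·P(B_{19.75} ≥ 4.29) = 2(1 − Φ(4.29/√19.75)) ≈ 0.3344

By the reflection principle for Brownian motion, P(M_t ≥ a) = 2 · P(B_t ≥ a) for a ≥ 0. Since B_t ~ N(0, t), P(B_t ≥ 4.29) = 1 − Φ(4.29/√t) = 1 − Φ(4.29/√19.75) = 1 − Φ(0.9653). So
  P(M_{19.75} ≥ 4.29) = 2(1 − Φ(0.9653)) ≈ 0.3344.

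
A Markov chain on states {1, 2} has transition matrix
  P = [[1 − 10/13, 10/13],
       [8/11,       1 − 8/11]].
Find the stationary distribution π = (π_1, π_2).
π_1 = 52/107, π_2 = 55/107

Solve πP = π with π_1 + π_2 = 1. From πP = π: π_1 · (1 − 10/13) + π_2 · 8/11 = π_1 ⇒ π_2 · 8/11 = π_1 · 10/13 ⇒ π_2/π_1 = (10/13)/(8/11) = 55/52. Together with π_1 + π_2 = 1:
  π_1 = (8/11)/(10/13 + 8/11) = (8/11)/(214/143) = 52/107,
  π_2 = (10/13)/(10/13 + 8/11) = (10/13)/(214/143) = 55/107.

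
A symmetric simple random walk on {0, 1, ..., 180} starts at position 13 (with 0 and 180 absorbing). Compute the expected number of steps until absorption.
E[τ | X_0 = 13] = 2171

Let v_k = E[τ | X_0 = k]. Boundary: v_0 = v_180 = 0. Recurrence: v_k = 1 + (v_{k-1} + v_{k+1})/2 for 1 ≤ k ≤ 179. The particular solution to v_k − (v_{k-1} + v_{k+1})/2 = 1 is v_k = −k^2. Adding homogeneous solution A + B k and matching boundaries gives v_k = k (180 − k). Substituting k = 13: v_13 = 13 · 167 = 2171.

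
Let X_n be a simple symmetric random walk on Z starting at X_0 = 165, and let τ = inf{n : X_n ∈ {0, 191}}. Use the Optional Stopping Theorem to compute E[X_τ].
E[X_τ] = 165

X_n is a martingale and τ is a bounded-mean stopping time (indeed τ is finite a.s. with bounded expectation since the walk is in a bounded region). By the OST, E[X_τ] = E[X_0] = 165. Equivalently: E[X_τ] = 191 · P(hit 191 first) + 0 · P(hit 0 first) = 191 · (165/191) = 165.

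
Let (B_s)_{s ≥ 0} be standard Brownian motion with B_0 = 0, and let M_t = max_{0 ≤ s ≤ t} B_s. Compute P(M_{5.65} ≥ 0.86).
P(M_{5.65} ≥ 0.86) = 2·P(B_{5.65} ≥ 0.86) = 2(1 − Φ(0.86/√5.65)) ≈ 0.7175

By the reflection principle for Brownian motion, P(M_t ≥ a) = 2 · P(B_t ≥ a) for a ≥ 0. Since B_t ~ N(0, t), P(B_t ≥ 0.86) = 1 − Φ(0.86/√t) = 1 − Φ(0.86/√5.65) = 1 − Φ(0.3618). So
  P(M_{5.65} ≥ 0.86) = 2(1 − Φ(0.3618)) ≈ 0.7175.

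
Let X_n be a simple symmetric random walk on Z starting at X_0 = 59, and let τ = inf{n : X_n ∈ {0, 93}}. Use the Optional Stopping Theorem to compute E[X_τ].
E[X_τ] = 59

X_n is a martingale and τ is a bounded-mean stopping time (indeed τ is finite a.s. with bounded expectation since the walk is in a bounded region). By the OST, E[X_τ] = E[X_0] = 59. Equivalently: E[X_τ] = 93 · P(hit 93 first) + 0 · P(hit 0 first) = 93 · (59/93) = 59.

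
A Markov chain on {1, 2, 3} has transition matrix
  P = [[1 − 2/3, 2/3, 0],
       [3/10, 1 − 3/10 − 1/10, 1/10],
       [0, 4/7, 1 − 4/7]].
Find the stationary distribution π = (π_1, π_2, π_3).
π = (18/65, 8/13, 7/65)

This is a birth-death chain on three states, which satisfies detailed balance: π_1 · P_{12} = π_2 · P_{21} and π_2 · P_{23} = π_3 · P_{32}.
From π_1 · 2/3 = π_2 · 3/10: π_2/π_1 = (2/3)/(3/10) = 20/9.
From π_2 · 1/10 = π_3 · 4/7: π_3/π_2 = (1/10)/(4/7) = 7/40.
Take π_1 proportional to 1; then unnormalized π = (1, 20/9, 7/18). Normalize by dividing by the sum 65/18:
  π = (18/65, 8/13, 7/65).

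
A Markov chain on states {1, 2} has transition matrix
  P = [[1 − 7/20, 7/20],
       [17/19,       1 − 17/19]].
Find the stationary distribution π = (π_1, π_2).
π_1 = 340/473, π_2 = 133/473

Solve πP = π with π_1 + π_2 = 1. From πP = π: π_1 · (1 − 7/20) + π_2 · 17/19 = π_1 ⇒ π_2 · 17/19 = π_1 · 7/20 ⇒ π_2/π_1 = (7/20)/(17/19) = 133/340. Together with π_1 + π_2 = 1:
  π_1 = (17/19)/(7/20 + 17/19) = (17/19)/(473/380) = 340/473,
  π_2 = (7/20)/(7/20 + 17/19) = (7/20)/(473/380) = 133/473.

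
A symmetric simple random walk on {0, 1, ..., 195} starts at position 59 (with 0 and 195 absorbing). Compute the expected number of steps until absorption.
E[τ | X_0 = 59] = 8024

Let v_k = E[τ | X_0 = k]. Boundary: v_0 = v_195 = 0. Recurrence: v_k = 1 + (v_{k-1} + v_{k+1})/2 for 1 ≤ k ≤ 194. The particular solution to v_k − (v_{k-1} + v_{k+1})/2 = 1 is v_k = −k^2. Adding homogeneous solution A + B k and matching boundaries gives v_k = k (195 − k). Substituting k = 59: v_59 = 59 · 136 = 8024.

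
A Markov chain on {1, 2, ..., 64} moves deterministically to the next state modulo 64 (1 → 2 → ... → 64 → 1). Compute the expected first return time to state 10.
E[T_10 | X_0 = 10] = 64

The chain cycles deterministically, so starting at state 10 it returns in exactly 64 steps. Equivalently, the stationary distribution is uniform π_j = 1/64 for every state j, so by Kac's formula E[T_10] = 1/π_10 = 64.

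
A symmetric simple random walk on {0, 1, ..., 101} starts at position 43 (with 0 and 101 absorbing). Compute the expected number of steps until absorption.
E[τ | X_0 = 43] = 2494

Let v_k = E[τ | X_0 = k]. Boundary: v_0 = v_101 = 0. Recurrence: v_k = 1 + (v_{k-1} + v_{k+1})/2 for 1 ≤ k ≤ 100. The particular solution to v_k − (v_{k-1} + v_{k+1})/2 = 1 is v_k = −k^2. Adding homogeneous solution A + B k and matching boundaries gives v_k = k (101 − k). Substituting k = 43: v_43 = 43 · 58 = 2494.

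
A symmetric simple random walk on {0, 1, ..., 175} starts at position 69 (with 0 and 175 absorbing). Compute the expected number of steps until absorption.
E[τ | X_0 = 69] = 7314

Let v_k = E[τ | X_0 = k]. Boundary: v_0 = v_175 = 0. Recurrence: v_k = 1 + (v_{k-1} + v_{k+1})/2 for 1 ≤ k ≤ 174. The particular solution to v_k − (v_{k-1} + v_{k+1})/2 = 1 is v_k = −k^2. Adding homogeneous solution A + B k and matching boundaries gives v_k = k (175 − k). Substituting k = 69: v_69 = 69 · 106 = 7314.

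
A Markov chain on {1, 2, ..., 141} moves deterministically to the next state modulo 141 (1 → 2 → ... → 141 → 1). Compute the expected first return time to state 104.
E[T_104 | X_0 = 104] = 141

The chain cycles deterministically, so starting at state 104 it returns in exactly 141 steps. Equivalently, the stationary distribution is uniform π_j = 1/141 for every state j, so by Kac's formula E[T_104] = 1/π_104 = 141.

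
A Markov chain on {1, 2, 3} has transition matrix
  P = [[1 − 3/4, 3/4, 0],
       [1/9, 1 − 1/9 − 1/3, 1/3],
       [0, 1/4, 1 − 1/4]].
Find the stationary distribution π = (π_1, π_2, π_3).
π = (4/67, 27/67, 36/67)

This is a birth-death chain on three states, which satisfies detailed balance: π_1 · P_{12} = π_2 · P_{21} and π_2 · P_{23} = π_3 · P_{32}.
From π_1 · 3/4 = π_2 · 1/9: π_2/π_1 = (3/4)/(1/9) = 27/4.
From π_2 · 1/3 = π_3 · 1/4: π_3/π_2 = (1/3)/(1/4) = 4/3.
Take π_1 proportional to 1; then unnormalized π = (1, 27/4, 9). Normalize by dividing by the sum 67/4:
  π = (4/67, 27/67, 36/67).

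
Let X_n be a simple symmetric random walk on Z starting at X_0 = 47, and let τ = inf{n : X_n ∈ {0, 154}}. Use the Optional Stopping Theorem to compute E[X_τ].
E[X_τ] = 47

X_n is a martingale and τ is a bounded-mean stopping time (indeed τ is finite a.s. with bounded expectation since the walk is in a bounded region). By the OST, E[X_τ] = E[X_0] = 47. Equivalently: E[X_τ] = 154 · P(hit 154 first) + 0 · P(hit 0 first) = 154 · (47/154) = 47.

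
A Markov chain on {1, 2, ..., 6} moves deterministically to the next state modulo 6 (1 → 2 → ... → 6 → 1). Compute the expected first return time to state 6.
E[T_6 | X_0 = 6] = 6

The chain cycles deterministically, so starting at state 6 it returns in exactly 6 steps. Equivalently, the stationary distribution is uniform π_j = 1/6 for every state j, so by Kac's formula E[T_6] = 1/π_6 = 6.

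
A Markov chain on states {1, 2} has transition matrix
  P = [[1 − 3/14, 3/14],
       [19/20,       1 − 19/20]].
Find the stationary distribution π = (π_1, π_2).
π_1 = 133/163, π_2 = 30/163

Solve πP = π with π_1 + π_2 = 1. From πP = π: π_1 · (1 − 3/14) + π_2 · 19/20 = π_1 ⇒ π_2 · 19/20 = π_1 · 3/14 ⇒ π_2/π_1 = (3/14)/(19/20) = 30/133. Together with π_1 + π_2 = 1:
  π_1 = (19/20)/(3/14 + 19/20) = (19/20)/(163/140) = 133/163,
  π_2 = (3/14)/(3/14 + 19/20) = (3/14)/(163/140) = 30/163.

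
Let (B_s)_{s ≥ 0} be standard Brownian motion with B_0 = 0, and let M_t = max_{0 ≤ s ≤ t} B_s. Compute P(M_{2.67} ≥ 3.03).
P(M_{2.67} ≥ 3.03) = 2·P(B_{2.67} ≥ 3.03) = 2(1 − Φ(3.03/√2.67)) ≈ 0.0637

By the reflection principle for Brownian motion, P(M_t ≥ a) = 2 · P(B_t ≥ a) for a ≥ 0. Since B_t ~ N(0, t), P(B_t ≥ 3.03) = 1 − Φ(3.03/√t) = 1 − Φ(3.03/√2.67) = 1 − Φ(1.8543). So
  P(M_{2.67} ≥ 3.03) = 2(1 − Φ(1.8543)) ≈ 0.0637.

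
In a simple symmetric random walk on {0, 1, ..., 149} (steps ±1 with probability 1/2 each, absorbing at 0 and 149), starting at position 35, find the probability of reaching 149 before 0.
P(hit 149 before 0) = 35/149

Let u_k = P(hit 149 before 0 | start at k). Then u_0 = 0, u_149 = 1, and u_k = u_{k-1}/2 + u_{k+1}/2 for 1 ≤ k ≤ 148. This harmonic recurrence is solved by u_k = k/149, giving u_35 = 35/149.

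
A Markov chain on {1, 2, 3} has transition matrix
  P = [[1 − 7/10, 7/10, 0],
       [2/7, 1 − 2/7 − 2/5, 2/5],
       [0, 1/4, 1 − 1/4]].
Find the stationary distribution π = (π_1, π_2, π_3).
π = (100/737, 245/737, 392/737)

This is a birth-death chain on three states, which satisfies detailed balance: π_1 · P_{12} = π_2 · P_{21} and π_2 · P_{23} = π_3 · P_{32}.
From π_1 · 7/10 = π_2 · 2/7: π_2/π_1 = (7/10)/(2/7) = 49/20.
From π_2 · 2/5 = π_3 · 1/4: π_3/π_2 = (2/5)/(1/4) = 8/5.
Take π_1 proportional to 1; then unnormalized π = (1, 49/20, 98/25). Normalize by dividing by the sum 737/100:
  π = (100/737, 245/737, 392/737).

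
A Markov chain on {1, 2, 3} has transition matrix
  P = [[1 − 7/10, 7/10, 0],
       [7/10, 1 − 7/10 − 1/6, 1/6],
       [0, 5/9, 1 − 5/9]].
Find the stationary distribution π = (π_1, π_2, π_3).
π = (10/23, 10/23, 3/23)

This is a birth-death chain on three states, which satisfies detailed balance: π_1 · P_{12} = π_2 · P_{21} and π_2 · P_{23} = π_3 · P_{32}.
From π_1 · 7/10 = π_2 · 7/10: π_2/π_1 = (7/10)/(7/10) = 1.
From π_2 · 1/6 = π_3 · 5/9: π_3/π_2 = (1/6)/(5/9) = 3/10.
Take π_1 proportional to 1; then unnormalized π = (1, 1, 3/10). Normalize by dividing by the sum 23/10:
  π = (10/23, 10/23, 3/23).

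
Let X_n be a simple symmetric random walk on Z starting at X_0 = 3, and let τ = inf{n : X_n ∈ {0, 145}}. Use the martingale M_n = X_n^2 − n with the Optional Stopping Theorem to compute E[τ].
E[τ] = 426

M_n = X_n^2 − n is a martingale (since E[X_{n+1}^2 | F_n] = X_n^2 + 1). By OST (τ has finite mean in a bounded region), E[M_τ] = E[M_0] = X_0^2 − 0 = 3^2 = 9. Also E[M_τ] = E[X_τ^2] − E[τ]. The walk exits at 0 or 145, with P(hit 145 first) = 3/145, so E[X_τ^2] = 145^2 · 3/145 + 0 = 435. Thus E[τ] = E[X_τ^2] − E[M_τ] = 435 − 9 = 426 = 3(145 − 3) = 426.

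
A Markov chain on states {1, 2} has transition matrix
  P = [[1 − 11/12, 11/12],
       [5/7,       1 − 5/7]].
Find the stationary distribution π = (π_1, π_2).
π_1 = 60/137, π_2 = 77/137

Solve πP = π with π_1 + π_2 = 1. From πP = π: π_1 · (1 − 11/12) + π_2 · 5/7 = π_1 ⇒ π_2 · 5/7 = π_1 · 11/12 ⇒ π_2/π_1 = (11/12)/(5/7) = 77/60. Together with π_1 + π_2 = 1:
  π_1 = (5/7)/(11/12 + 5/7) = (5/7)/(137/84) = 60/137,
  π_2 = (11/12)/(11/12 + 5/7) = (11/12)/(137/84) = 77/137.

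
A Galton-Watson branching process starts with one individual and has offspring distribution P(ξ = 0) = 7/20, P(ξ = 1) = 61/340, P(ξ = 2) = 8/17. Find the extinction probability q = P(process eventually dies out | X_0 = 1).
q = 119/160

The pgf is f(s) = 7/20 + 61/340·s + 8/17·s². The extinction probability q is the smallest fixed point of f in [0, 1]. Setting s = f(s):
  8/17·s² + (61/340 − 1)·s + 7/20 = 0
  8/17·s² − (7/20 + 8/17)·s + 7/20 = 0
which factors as (s − 1)·(8/17·s − 7/20) = 0, giving roots s = 1 and s = (7/20)/(8/17) = 119/160.
Mean offspring μ = 61/340 + 2·8/17 = 381/340 > 1 (supercritical), so q < 1. The extinction probability is the smaller root: q = (7/20)/(8/17) = 119/160.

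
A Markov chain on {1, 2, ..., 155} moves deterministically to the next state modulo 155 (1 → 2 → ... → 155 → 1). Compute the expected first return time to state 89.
E[T_89 | X_0 = 89] = 155

The chain cycles deterministically, so starting at state 89 it returns in exactly 155 steps. Equivalently, the stationary distribution is uniform π_j = 1/155 for every state j, so by Kac's formula E[T_89] = 1/π_89 = 155.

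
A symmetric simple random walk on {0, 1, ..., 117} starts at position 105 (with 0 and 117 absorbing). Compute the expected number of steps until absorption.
E[τ | X_0 = 105] = 1260

Let v_k = E[τ | X_0 = k]. Boundary: v_0 = v_117 = 0. Recurrence: v_k = 1 + (v_{k-1} + v_{k+1})/2 for 1 ≤ k ≤ 116. The particular solution to v_k − (v_{k-1} + v_{k+1})/2 = 1 is v_k = −k^2. Adding homogeneous solution A + B k and matching boundaries gives v_k = k (117 − k). Substituting k = 105: v_105 = 105 · 12 = 1260.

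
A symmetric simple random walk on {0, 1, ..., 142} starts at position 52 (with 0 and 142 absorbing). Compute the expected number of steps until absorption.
E[τ | X_0 = 52] = 4680

Let v_k = E[τ | X_0 = k]. Boundary: v_0 = v_142 = 0. Recurrence: v_k = 1 + (v_{k-1} + v_{k+1})/2 for 1 ≤ k ≤ 141. The particular solution to v_k − (v_{k-1} + v_{k+1})/2 = 1 is v_k = −k^2. Adding homogeneous solution A + B k and matching boundaries gives v_k = k (142 − k). Substituting k = 52: v_52 = 52 · 90 = 4680.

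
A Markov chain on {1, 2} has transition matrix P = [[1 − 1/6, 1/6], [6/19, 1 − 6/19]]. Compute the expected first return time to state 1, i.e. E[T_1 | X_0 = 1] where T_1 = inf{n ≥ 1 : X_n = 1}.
E[T_1 | X_0 = 1] = 1/π_1 = 55/36

For an irreducible recurrent Markov chain with stationary distribution π, E[T_i | X_0 = i] = 1/π_i (Kac's formula). Here π_1 = (6/19)/(1/6 + 6/19) = (6/19)/(55/114) = 36/55, so E[T_1 | X_0 = 1] = 1/π_1 = (1/6 + 6/19)/(6/19) = (55/114)/(6/19) = 55/36.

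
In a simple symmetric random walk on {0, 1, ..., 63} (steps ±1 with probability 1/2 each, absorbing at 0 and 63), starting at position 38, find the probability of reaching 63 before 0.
P(hit 63 before 0) = 38/63

Let u_k = P(hit 63 before 0 | start at k). Then u_0 = 0, u_63 = 1, and u_k = u_{k-1}/2 + u_{k+1}/2 for 1 ≤ k ≤ 62. This harmonic recurrence is solved by u_k = k/63, giving u_38 = 38/63.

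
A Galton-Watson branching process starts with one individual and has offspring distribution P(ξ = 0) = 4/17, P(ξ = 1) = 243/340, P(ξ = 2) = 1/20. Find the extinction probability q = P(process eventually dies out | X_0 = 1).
q = 1

Mean offspring μ = 0·4/17 + 1·243/340 + 2·1/20 = 277/340 ≤ 1. For μ ≤ 1 with offspring not concentrated at 1, the Galton-Watson process goes extinct almost surely, so q = 1.
(Algebraic check: The pgf is f(s) = 4/17 + 243/340·s + 1/20·s². The extinction probability q is the smallest fixed point of f in [0, 1]. Setting s = f(s):
  1/20·s² + (243/340 − 1)·s + 4/17 = 0
  1/20·s² − (4/17 + 1/20)·s + 4/17 = 0
which factors as (s − 1)·(1/20·s − 4/17) = 0, giving roots s = 1 and s = (4/17)/(1/20) = 80/17. Since 80/17 ≥ 1, the smallest root in [0, 1] is s = 1.)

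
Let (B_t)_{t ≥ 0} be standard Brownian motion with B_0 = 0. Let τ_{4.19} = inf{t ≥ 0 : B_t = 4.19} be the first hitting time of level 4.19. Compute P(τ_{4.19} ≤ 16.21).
P(τ_{4.19} ≤ 16.21) = 2(1 − Φ(4.19/√16.21)) = 2(1 − Φ(1.0407)) ≈ 0.2980

By the reflection principle for standard BM, P(τ_b ≤ t) = 2 · P(B_t ≥ b). Since B_t ~ N(0, t), P(B_t ≥ 4.19) = 1 − Φ(4.19/√t) = 1 − Φ(4.19/√16.21) = 1 − Φ(1.0407) ≈ 0.14901. Doubling: P(τ_{4.19} ≤ 16.21) ≈ 2 · 0.14901 = 0.29802 ≈ 0.2980.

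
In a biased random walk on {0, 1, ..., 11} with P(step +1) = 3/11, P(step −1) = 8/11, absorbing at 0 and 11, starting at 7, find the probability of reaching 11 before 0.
P(hit 11 before 0) = (1 − (8/3)^7) / (1 − (8/3)^11) = 33938433/1717951489

Let u_k denote P(reach 11 before 0 | start at k). Boundary: u_0 = 0, u_11 = 1. Recurrence: u_k = 3/11·u_{k+1} + 8/11·u_{k-1} for 1 ≤ k ≤ 10. Try u_k = A + B·r^k with r = q/p = (8/11)/(3/11) = 8/3. Substitution satisfies the recurrence; boundary conditions give:
  u_k = (1 − r^k) / (1 − r^N) = (1 − (8/3)^7) / (1 − (8/3)^11) = 33938433/1717951489.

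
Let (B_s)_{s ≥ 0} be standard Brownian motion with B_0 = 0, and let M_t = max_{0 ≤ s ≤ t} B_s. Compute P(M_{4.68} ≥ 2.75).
P(M_{4.68} ≥ 2.75) = 2·P(B_{4.68} ≥ 2.75) = 2(1 − Φ(2.75/√4.68)) ≈ 0.2037

By the reflection principle for Brownian motion, P(M_t ≥ a) = 2 · P(B_t ≥ a) for a ≥ 0. Since B_t ~ N(0, t), P(B_t ≥ 2.75) = 1 − Φ(2.75/√t) = 1 − Φ(2.75/√4.68) = 1 − Φ(1.2712). So
  P(M_{4.68} ≥ 2.75) = 2(1 − Φ(1.2712)) ≈ 0.2037.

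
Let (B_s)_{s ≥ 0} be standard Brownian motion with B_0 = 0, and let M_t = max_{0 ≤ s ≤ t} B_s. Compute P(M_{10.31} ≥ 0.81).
P(M_{10.31} ≥ 0.81) = 2·P(B_{10.31} ≥ 0.81) = 2(1 − Φ(0.81/√10.31)) ≈ 0.8008

By the reflection principle for Brownian motion, P(M_t ≥ a) = 2 · P(B_t ≥ a) for a ≥ 0. Since B_t ~ N(0, t), P(B_t ≥ 0.81) = 1 − Φ(0.81/√t) = 1 − Φ(0.81/√10.31) = 1 − Φ(0.2523). So
  P(M_{10.31} ≥ 0.81) = 2(1 − Φ(0.2523)) ≈ 0.8008.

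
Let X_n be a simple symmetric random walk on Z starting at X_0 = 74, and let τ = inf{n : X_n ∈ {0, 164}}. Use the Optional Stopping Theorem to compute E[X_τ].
E[X_τ] = 74

X_n is a martingale and τ is a bounded-mean stopping time (indeed τ is finite a.s. with bounded expectation since the walk is in a bounded region). By the OST, E[X_τ] = E[X_0] = 74. Equivalently: E[X_τ] = 164 · P(hit 164 first) + 0 · P(hit 0 first) = 164 · (74/164) = 74.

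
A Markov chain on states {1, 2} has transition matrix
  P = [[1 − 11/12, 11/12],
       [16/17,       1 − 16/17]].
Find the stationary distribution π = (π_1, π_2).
π_1 = 192/379, π_2 = 187/379

Solve πP = π with π_1 + π_2 = 1. From πP = π: π_1 · (1 − 11/12) + π_2 · 16/17 = π_1 ⇒ π_2 · 16/17 = π_1 · 11/12 ⇒ π_2/π_1 = (11/12)/(16/17) = 187/192. Together with π_1 + π_2 = 1:
  π_1 = (16/17)/(11/12 + 16/17) = (16/17)/(379/204) = 192/379,
  π_2 = (11/12)/(11/12 + 16/17) = (11/12)/(379/204) = 187/379.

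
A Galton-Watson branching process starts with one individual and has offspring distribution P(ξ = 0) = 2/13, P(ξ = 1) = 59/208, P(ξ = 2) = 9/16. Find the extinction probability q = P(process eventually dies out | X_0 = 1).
q = 32/117

The pgf is f(s) = 2/13 + 59/208·s + 9/16·s². The extinction probability q is the smallest fixed point of f in [0, 1]. Setting s = f(s):
  9/16·s² + (59/208 − 1)·s + 2/13 = 0
  9/16·s² − (2/13 + 9/16)·s + 2/13 = 0
which factors as (s − 1)·(9/16·s − 2/13) = 0, giving roots s = 1 and s = (2/13)/(9/16) = 32/117.
Mean offspring μ = 59/208 + 2·9/16 = 293/208 > 1 (supercritical), so q < 1. The extinction probability is the smaller root: q = (2/13)/(9/16) = 32/117.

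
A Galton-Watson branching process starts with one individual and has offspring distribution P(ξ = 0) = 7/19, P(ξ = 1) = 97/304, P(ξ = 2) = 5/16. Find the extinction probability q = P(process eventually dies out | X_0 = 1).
q = 1

Mean offspring μ = 0·7/19 + 1·97/304 + 2·5/16 = 287/304 ≤ 1. For μ ≤ 1 with offspring not concentrated at 1, the Galton-Watson process goes extinct almost surely, so q = 1.
(Algebraic check: The pgf is f(s) = 7/19 + 97/304·s + 5/16·s². The extinction probability q is the smallest fixed point of f in [0, 1]. Setting s = f(s):
  5/16·s² + (97/304 − 1)·s + 7/19 = 0
  5/16·s² − (7/19 + 5/16)·s + 7/19 = 0
which factors as (s − 1)·(5/16·s − 7/19) = 0, giving roots s = 1 and s = (7/19)/(5/16) = 112/95. Since 112/95 ≥ 1, the smallest root in [0, 1] is s = 1.)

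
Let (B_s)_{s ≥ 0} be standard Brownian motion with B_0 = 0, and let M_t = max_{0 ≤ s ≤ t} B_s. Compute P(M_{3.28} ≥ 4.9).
P(M_{3.28} ≥ 4.9) = 2·P(B_{3.28} ≥ 4.9) = 2(1 − Φ(4.9/√3.28)) ≈ 0.0068

By the reflection principle for Brownian motion, P(M_t ≥ a) = 2 · P(B_t ≥ a) for a ≥ 0. Since B_t ~ N(0, t), P(B_t ≥ 4.9) = 1 − Φ(4.9/√t) = 1 − Φ(4.9/√3.28) = 1 − Φ(2.7056). So
  P(M_{3.28} ≥ 4.9) = 2(1 − Φ(2.7056)) ≈ 0.0068.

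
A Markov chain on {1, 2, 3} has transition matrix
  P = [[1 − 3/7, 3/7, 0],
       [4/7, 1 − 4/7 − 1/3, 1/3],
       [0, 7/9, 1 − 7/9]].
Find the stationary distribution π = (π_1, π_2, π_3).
π = (14/29, 21/58, 9/58)

This is a birth-death chain on three states, which satisfies detailed balance: π_1 · P_{12} = π_2 · P_{21} and π_2 · P_{23} = π_3 · P_{32}.
From π_1 · 3/7 = π_2 · 4/7: π_2/π_1 = (3/7)/(4/7) = 3/4.
From π_2 · 1/3 = π_3 · 7/9: π_3/π_2 = (1/3)/(7/9) = 3/7.
Take π_1 proportional to 1; then unnormalized π = (1, 3/4, 9/28). Normalize by dividing by the sum 29/14:
  π = (14/29, 21/58, 9/58).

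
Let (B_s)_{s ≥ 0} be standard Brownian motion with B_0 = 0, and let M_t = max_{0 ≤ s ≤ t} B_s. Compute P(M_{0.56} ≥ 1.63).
P(M_{0.56} ≥ 1.63) = 2·P(B_{0.56} ≥ 1.63) = 2(1 − Φ(1.63/√0.56)) ≈ 0.0294

By the reflection principle for Brownian motion, P(M_t ≥ a) = 2 · P(B_t ≥ a) for a ≥ 0. Since B_t ~ N(0, t), P(B_t ≥ 1.63) = 1 − Φ(1.63/√t) = 1 − Φ(1.63/√0.56) = 1 − Φ(2.1782). So
  P(M_{0.56} ≥ 1.63) = 2(1 − Φ(2.1782)) ≈ 0.0294.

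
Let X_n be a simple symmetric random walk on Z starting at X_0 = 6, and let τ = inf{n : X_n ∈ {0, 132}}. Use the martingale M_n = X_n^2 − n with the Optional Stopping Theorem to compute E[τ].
E[τ] = 756

M_n = X_n^2 − n is a martingale (since E[X_{n+1}^2 | F_n] = X_n^2 + 1). By OST (τ has finite mean in a bounded region), E[M_τ] = E[M_0] = X_0^2 − 0 = 6^2 = 36. Also E[M_τ] = E[X_τ^2] − E[τ]. The walk exits at 0 or 132, with P(hit 132 first) = 6/132, so E[X_τ^2] = 132^2 · 6/132 + 0 = 792. Thus E[τ] = E[X_τ^2] − E[M_τ] = 792 − 36 = 756 = 6(132 − 6) = 756.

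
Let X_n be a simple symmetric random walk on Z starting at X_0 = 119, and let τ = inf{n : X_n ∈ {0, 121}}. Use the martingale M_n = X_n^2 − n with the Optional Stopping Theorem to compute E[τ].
E[τ] = 238

M_n = X_n^2 − n is a martingale (since E[X_{n+1}^2 | F_n] = X_n^2 + 1). By OST (τ has finite mean in a bounded region), E[M_τ] = E[M_0] = X_0^2 − 0 = 119^2 = 14161. Also E[M_τ] = E[X_τ^2] − E[τ]. The walk exits at 0 or 121, with P(hit 121 first) = 119/121, so E[X_τ^2] = 121^2 · 119/121 + 0 = 14399. Thus E[τ] = E[X_τ^2] − E[M_τ] = 14399 − 14161 = 238 = 119(121 − 119) = 238.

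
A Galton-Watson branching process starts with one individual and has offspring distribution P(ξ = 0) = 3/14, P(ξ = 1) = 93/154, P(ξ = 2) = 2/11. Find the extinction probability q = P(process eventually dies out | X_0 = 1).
q = 1

Mean offspring μ = 0·3/14 + 1·93/154 + 2·2/11 = 149/154 ≤ 1. For μ ≤ 1 with offspring not concentrated at 1, the Galton-Watson process goes extinct almost surely, so q = 1.
(Algebraic check: The pgf is f(s) = 3/14 + 93/154·s + 2/11·s². The extinction probability q is the smallest fixed point of f in [0, 1]. Setting s = f(s):
  2/11·s² + (93/154 − 1)·s + 3/14 = 0
  2/11·s² − (3/14 + 2/11)·s + 3/14 = 0
which factors as (s − 1)·(2/11·s − 3/14) = 0, giving roots s = 1 and s = (3/14)/(2/11) = 33/28. Since 33/28 ≥ 1, the smallest root in [0, 1] is s = 1.)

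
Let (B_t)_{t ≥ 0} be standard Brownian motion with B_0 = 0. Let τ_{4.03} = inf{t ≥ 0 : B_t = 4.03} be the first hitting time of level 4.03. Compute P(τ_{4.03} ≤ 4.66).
P(τ_{4.03} ≤ 4.66) = 2(1 − Φ(4.03/√4.66)) = 2(1 − Φ(1.8669)) ≈ 0.0619

By the reflection principle for standard BM, P(τ_b ≤ t) = 2 · P(B_t ≥ b). Since B_t ~ N(0, t), P(B_t ≥ 4.03) = 1 − Φ(4.03/√t) = 1 − Φ(4.03/√4.66) = 1 − Φ(1.8669) ≈ 0.03096. Doubling: P(τ_{4.03} ≤ 4.66) ≈ 2 · 0.03096 = 0.06192 ≈ 0.0619.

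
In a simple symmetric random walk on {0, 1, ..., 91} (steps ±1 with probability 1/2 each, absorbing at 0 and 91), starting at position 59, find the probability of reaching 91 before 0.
P(hit 91 before 0) = 59/91

Let u_k = P(hit 91 before 0 | start at k). Then u_0 = 0, u_91 = 1, and u_k = u_{k-1}/2 + u_{k+1}/2 for 1 ≤ k ≤ 90. This harmonic recurrence is solved by u_k = k/91, giving u_59 = 59/91.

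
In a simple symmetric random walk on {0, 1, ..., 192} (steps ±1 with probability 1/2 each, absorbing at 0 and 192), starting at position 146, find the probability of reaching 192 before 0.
P(hit 192 before 0) = 146/192 = 73/96

Let u_k = P(hit 192 before 0 | start at k). Then u_0 = 0, u_192 = 1, and u_k = u_{k-1}/2 + u_{k+1}/2 for 1 ≤ k ≤ 191. This harmonic recurrence is solved by u_k = k/192, giving u_146 = 146/192 = 73/96.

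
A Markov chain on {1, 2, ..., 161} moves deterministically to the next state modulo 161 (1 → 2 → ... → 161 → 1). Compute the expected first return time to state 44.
E[T_44 | X_0 = 44] = 161

The chain cycles deterministically, so starting at state 44 it returns in exactly 161 steps. Equivalently, the stationary distribution is uniform π_j = 1/161 for every state j, so by Kac's formula E[T_44] = 1/π_44 = 161.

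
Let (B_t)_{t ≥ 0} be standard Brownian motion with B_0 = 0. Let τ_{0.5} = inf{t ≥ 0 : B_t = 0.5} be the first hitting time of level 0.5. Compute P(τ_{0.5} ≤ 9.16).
P(τ_{0.5} ≤ 9.16) = 2(1 − Φ(0.5/√9.16)) = 2(1 − Φ(0.1652)) ≈ 0.8688

By the reflection principle for standard BM, P(τ_b ≤ t) = 2 · P(B_t ≥ b). Since B_t ~ N(0, t), P(B_t ≥ 0.5) = 1 − Φ(0.5/√t) = 1 − Φ(0.5/√9.16) = 1 − Φ(0.1652) ≈ 0.43439. Doubling: P(τ_{0.5} ≤ 9.16) ≈ 2 · 0.43439 = 0.86878 ≈ 0.8688.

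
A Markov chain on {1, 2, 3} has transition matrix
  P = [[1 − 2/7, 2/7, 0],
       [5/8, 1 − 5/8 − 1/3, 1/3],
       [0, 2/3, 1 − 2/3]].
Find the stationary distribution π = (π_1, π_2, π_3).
π = (35/59, 16/59, 8/59)

This is a birth-death chain on three states, which satisfies detailed balance: π_1 · P_{12} = π_2 · P_{21} and π_2 · P_{23} = π_3 · P_{32}.
From π_1 · 2/7 = π_2 · 5/8: π_2/π_1 = (2/7)/(5/8) = 16/35.
From π_2 · 1/3 = π_3 · 2/3: π_3/π_2 = (1/3)/(2/3) = 1/2.
Take π_1 proportional to 1; then unnormalized π = (1, 16/35, 8/35). Normalize by dividing by the sum 59/35:
  π = (35/59, 16/59, 8/59).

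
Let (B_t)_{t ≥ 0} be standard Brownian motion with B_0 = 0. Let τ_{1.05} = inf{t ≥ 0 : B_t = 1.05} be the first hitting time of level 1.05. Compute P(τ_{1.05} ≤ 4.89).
P(τ_{1.05} ≤ 4.89) = 2(1 − Φ(1.05/√4.89)) = 2(1 − Φ(0.4748)) ≈ 0.6349

By the reflection principle for standard BM, P(τ_b ≤ t) = 2 · P(B_t ≥ b). Since B_t ~ N(0, t), P(B_t ≥ 1.05) = 1 − Φ(1.05/√t) = 1 − Φ(1.05/√4.89) = 1 − Φ(0.4748) ≈ 0.31746. Doubling: P(τ_{1.05} ≤ 4.89) ≈ 2 · 0.31746 = 0.63492 ≈ 0.6349.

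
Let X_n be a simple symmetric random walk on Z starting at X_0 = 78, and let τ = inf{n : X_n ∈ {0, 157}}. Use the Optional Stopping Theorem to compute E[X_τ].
E[X_τ] = 78

X_n is a martingale and τ is a bounded-mean stopping time (indeed τ is finite a.s. with bounded expectation since the walk is in a bounded region). By the OST, E[X_τ] = E[X_0] = 78. Equivalently: E[X_τ] = 157 · P(hit 157 first) + 0 · P(hit 0 first) = 157 · (78/157) = 78.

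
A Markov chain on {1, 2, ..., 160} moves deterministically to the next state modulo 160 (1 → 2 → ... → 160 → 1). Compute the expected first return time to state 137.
E[T_137 | X_0 = 137] = 160

The chain cycles deterministically, so starting at state 137 it returns in exactly 160 steps. Equivalently, the stationary distribution is uniform π_j = 1/160 for every state j, so by Kac's formula E[T_137] = 1/π_137 = 160.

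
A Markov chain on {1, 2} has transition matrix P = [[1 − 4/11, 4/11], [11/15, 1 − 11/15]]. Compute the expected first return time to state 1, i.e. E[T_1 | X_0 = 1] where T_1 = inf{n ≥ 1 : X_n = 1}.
E[T_1 | X_0 = 1] = 1/π_1 = 181/121

For an irreducible recurrent Markov chain with stationary distribution π, E[T_i | X_0 = i] = 1/π_i (Kac's formula). Here π_1 = (11/15)/(4/11 + 11/15) = (11/15)/(181/165) = 121/181, so E[T_1 | X_0 = 1] = 1/π_1 = (4/11 + 11/15)/(11/15) = (181/165)/(11/15) = 181/121.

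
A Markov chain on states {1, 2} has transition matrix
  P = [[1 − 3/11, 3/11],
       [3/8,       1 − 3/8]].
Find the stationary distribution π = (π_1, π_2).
π_1 = 11/19, π_2 = 8/19

Solve πP = π with π_1 + π_2 = 1. From πP = π: π_1 · (1 − 3/11) + π_2 · 3/8 = π_1 ⇒ π_2 · 3/8 = π_1 · 3/11 ⇒ π_2/π_1 = (3/11)/(3/8) = 8/11. Together with π_1 + π_2 = 1:
  π_1 = (3/8)/(3/11 + 3/8) = (3/8)/(57/88) = 11/19,
  π_2 = (3/11)/(3/11 + 3/8) = (3/11)/(57/88) = 8/19.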